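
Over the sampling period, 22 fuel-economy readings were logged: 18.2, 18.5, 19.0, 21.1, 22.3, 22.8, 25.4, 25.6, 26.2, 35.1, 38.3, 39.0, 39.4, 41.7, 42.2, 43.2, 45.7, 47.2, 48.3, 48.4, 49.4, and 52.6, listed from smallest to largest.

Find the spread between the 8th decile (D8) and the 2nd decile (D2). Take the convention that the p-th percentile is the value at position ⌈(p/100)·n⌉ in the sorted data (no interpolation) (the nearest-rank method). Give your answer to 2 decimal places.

24.90

n = 22.
P20: rank ⌈20/100·22⌉ = 5 → 22.3.
P80: rank ⌈80/100·22⌉ = 18 → 47.2.
Difference: 47.2 − 22.3 = 24.9.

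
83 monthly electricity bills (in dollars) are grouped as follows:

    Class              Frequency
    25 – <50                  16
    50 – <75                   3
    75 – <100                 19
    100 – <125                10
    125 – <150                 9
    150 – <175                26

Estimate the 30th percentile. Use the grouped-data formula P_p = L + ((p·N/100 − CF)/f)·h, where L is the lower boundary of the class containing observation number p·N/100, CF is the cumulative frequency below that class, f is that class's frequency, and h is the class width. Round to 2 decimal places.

N = 83; target position k = 30/100 · 83 = 24.9.
Cumulative frequencies: 16, 19, 38, 48, 57, 83.
Observation 24.9 falls in the class 75 – <100.
L = 75, CF = 19, f = 19, h = 25.
P30 = 75 + ((24.9 − 19)/19)·25 = 75 + 7.76316 = 82.7632.

82.76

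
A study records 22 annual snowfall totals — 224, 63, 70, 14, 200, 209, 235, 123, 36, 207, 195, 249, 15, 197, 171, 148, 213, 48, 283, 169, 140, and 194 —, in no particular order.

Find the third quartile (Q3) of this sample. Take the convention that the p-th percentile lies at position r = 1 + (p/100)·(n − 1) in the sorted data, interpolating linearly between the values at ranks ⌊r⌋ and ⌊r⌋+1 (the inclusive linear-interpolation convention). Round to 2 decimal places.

208.50

Sorted: 14, 15, 36, 48, 63, 70, 123, 140, 148, 169, 171, 194, 195, 197, 200, 207, 209, 213, 224, 235, 249, 283.
n = 22.
r = 1 + (75/100)·(22 − 1) = 1 + 15.75 = 16.75.
Rank 16 is 207 and rank 17 is 209.
Interpolate: 207 + 0.75·(209 − 207) = 207 + 0.75·2 = 208.5.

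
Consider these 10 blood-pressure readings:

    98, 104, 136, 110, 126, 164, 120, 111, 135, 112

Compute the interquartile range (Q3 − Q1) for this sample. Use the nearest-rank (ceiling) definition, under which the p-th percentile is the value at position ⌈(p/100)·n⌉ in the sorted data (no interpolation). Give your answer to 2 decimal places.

25.00

Sorted: 98, 104, 110, 111, 112, 120, 126, 135, 136, 164.
n = 10.
P25: rank ⌈25/100·10⌉ = 3 → 110.
P75: rank ⌈75/100·10⌉ = 8 → 135.
Difference: 135 − 110 = 25.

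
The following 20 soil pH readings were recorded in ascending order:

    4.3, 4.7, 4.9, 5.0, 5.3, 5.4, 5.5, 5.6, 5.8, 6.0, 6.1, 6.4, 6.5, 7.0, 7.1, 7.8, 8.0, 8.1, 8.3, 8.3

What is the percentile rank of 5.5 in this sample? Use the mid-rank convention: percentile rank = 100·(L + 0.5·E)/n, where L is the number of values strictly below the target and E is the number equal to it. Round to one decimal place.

32.5

Count below 5.5: L = 6; count equal: E = 1; n = 20.
Percentile rank = 100·(6 + 0.5·1)/20 = 100·6.5/20 = 32.5.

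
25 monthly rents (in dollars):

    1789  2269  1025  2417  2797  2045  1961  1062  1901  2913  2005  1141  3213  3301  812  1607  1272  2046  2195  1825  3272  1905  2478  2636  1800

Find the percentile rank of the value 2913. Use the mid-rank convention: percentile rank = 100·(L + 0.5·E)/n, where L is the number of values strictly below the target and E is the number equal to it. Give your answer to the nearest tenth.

Sorted: 812, 1025, 1062, 1141, 1272, 1607, 1789, 1800, 1825, 1901, 1905, 1961, 2005, 2045, 2046, 2195, 2269, 2417, 2478, 2636, 2797, 2913, 3213, 3272, 3301.
Count below 2913: L = 21; count equal: E = 1; n = 25.
Percentile rank = 100·(21 + 0.5·1)/25 = 100·21.5/25 = 86.

86.0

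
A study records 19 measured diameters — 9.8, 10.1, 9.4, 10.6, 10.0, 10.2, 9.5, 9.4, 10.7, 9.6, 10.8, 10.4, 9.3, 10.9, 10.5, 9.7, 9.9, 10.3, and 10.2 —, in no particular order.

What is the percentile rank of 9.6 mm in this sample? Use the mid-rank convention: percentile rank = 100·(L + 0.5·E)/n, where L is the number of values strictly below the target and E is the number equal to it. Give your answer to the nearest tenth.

Sorted: 9.3, 9.4, 9.4, 9.5, 9.6, 9.7, 9.8, 9.9, 10.0, 10.1, 10.2, 10.2, 10.3, 10.4, 10.5, 10.6, 10.7, 10.8, 10.9.
Count below 9.6: L = 4; count equal: E = 1; n = 19.
Percentile rank = 100·(4 + 0.5·1)/19 = 100·4.5/19 = 23.68.

23.7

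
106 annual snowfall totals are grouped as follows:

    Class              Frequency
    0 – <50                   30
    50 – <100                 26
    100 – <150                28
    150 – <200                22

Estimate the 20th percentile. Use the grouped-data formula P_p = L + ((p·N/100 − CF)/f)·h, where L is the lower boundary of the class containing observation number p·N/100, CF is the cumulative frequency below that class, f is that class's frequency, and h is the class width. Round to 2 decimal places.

N = 106; target position k = 20/100 · 106 = 21.2.
Cumulative frequencies: 30, 56, 84, 106.
Observation 21.2 falls in the class 0 – <50.
L = 0, CF = 0, f = 30, h = 50.
P20 = 0 + ((21.2 − 0)/30)·50 = 0 + 35.3333 = 35.3333.

35.33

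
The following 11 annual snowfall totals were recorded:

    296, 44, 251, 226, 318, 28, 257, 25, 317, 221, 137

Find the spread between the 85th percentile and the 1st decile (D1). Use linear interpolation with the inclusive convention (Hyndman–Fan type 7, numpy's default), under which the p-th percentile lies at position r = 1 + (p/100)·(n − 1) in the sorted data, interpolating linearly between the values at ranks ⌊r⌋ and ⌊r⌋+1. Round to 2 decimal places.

278.50

Sorted: 25, 28, 44, 137, 221, 226, 251, 257, 296, 317, 318.
n = 11.
P10: r = 2 (integer) → 28.
P85: r = 9.5; ranks 9–10 are 296, 317; interpolating gives 306.5.
Difference: 306.5 − 28 = 278.5.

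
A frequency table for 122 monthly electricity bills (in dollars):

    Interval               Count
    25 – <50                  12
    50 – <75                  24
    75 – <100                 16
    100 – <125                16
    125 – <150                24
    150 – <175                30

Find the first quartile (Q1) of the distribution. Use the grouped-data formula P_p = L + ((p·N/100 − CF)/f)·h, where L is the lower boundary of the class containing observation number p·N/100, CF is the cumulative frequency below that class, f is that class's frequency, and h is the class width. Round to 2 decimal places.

69.27

N = 122; target position k = 25/100 · 122 = 30.5.
Cumulative frequencies: 12, 36, 52, 68, 92, 122.
Observation 30.5 falls in the class 50 – <75.
L = 50, CF = 12, f = 24, h = 25.
P25 = 50 + ((30.5 − 12)/24)·25 = 50 + 19.2708 = 69.2708.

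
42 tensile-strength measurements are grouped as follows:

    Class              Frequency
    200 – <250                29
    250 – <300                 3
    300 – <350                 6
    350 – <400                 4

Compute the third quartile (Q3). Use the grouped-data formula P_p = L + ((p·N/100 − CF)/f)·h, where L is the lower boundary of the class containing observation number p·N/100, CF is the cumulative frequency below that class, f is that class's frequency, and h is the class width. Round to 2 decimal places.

291.67

N = 42; target position k = 75/100 · 42 = 31.5.
Cumulative frequencies: 29, 32, 38, 42.
Observation 31.5 falls in the class 250 – <300.
L = 250, CF = 29, f = 3, h = 50.
P75 = 250 + ((31.5 − 29)/3)·50 = 250 + 41.6667 = 291.667.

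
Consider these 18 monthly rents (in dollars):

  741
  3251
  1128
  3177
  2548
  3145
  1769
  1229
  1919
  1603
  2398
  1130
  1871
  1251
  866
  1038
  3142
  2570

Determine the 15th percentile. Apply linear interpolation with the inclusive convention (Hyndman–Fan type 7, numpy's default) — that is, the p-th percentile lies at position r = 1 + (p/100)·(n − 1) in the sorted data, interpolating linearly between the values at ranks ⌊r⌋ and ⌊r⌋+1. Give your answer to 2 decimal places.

Sorted: 741, 866, 1038, 1128, 1130, 1229, 1251, 1603, 1769, 1871, 1919, 2398, 2548, 2570, 3142, 3145, 3177, 3251.
n = 18.
r = 1 + (15/100)·(18 − 1) = 1 + 2.55 = 3.55.
Rank 3 is 1038 and rank 4 is 1128.
Interpolate: 1038 + 0.55·(1128 − 1038) = 1038 + 0.55·90 = 1087.5.

1087.50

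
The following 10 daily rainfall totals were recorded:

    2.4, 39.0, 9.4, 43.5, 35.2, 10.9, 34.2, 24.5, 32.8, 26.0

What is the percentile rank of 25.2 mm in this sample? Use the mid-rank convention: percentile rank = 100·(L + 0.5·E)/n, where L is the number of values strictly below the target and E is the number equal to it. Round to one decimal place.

Sorted: 2.4, 9.4, 10.9, 24.5, 26.0, 32.8, 34.2, 35.2, 39.0, 43.5.
Count below 25.2: L = 4; count equal: E = 0; n = 10.
Percentile rank = 100·(4 + 0.5·0)/10 = 100·4/10 = 40.

40.0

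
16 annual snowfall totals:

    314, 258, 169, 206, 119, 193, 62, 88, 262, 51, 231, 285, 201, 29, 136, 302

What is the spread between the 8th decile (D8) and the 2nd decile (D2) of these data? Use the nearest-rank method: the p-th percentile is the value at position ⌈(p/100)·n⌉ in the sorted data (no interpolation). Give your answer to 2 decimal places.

Sorted: 29, 51, 62, 88, 119, 136, 169, 193, 201, 206, 231, 258, 262, 285, 302, 314.
n = 16.
P20: rank ⌈20/100·16⌉ = 4 → 88.
P80: rank ⌈80/100·16⌉ = 13 → 262.
Difference: 262 − 88 = 174.

174.00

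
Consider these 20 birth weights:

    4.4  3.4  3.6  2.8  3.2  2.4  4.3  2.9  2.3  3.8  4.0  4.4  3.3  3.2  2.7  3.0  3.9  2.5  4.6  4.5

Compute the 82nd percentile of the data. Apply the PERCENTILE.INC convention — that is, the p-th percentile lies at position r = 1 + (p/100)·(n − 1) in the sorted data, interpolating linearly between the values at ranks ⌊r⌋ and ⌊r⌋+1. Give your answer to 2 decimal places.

Sorted: 2.3, 2.4, 2.5, 2.7, 2.8, 2.9, 3.0, 3.2, 3.2, 3.3, 3.4, 3.6, 3.8, 3.9, 4.0, 4.3, 4.4, 4.4, 4.5, 4.6.
n = 20.
r = 1 + (82/100)·(20 − 1) = 1 + 15.58 = 16.58.
Rank 16 is 4.3 and rank 17 is 4.4.
Interpolate: 4.3 + 0.58·(4.4 − 4.3) = 4.3 + 0.58·0.1 = 4.358.

4.36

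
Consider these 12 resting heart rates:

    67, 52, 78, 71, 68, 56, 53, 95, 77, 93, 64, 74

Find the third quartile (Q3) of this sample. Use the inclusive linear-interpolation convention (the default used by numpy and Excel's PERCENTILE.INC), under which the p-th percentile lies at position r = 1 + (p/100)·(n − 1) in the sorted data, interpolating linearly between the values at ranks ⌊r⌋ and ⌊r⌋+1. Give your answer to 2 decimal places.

Sorted: 52, 53, 56, 64, 67, 68, 71, 74, 77, 78, 93, 95.
n = 12.
r = 1 + (75/100)·(12 − 1) = 1 + 8.25 = 9.25.
Rank 9 is 77 and rank 10 is 78.
Interpolate: 77 + 0.25·(78 − 77) = 77 + 0.25·1 = 77.25.

77.25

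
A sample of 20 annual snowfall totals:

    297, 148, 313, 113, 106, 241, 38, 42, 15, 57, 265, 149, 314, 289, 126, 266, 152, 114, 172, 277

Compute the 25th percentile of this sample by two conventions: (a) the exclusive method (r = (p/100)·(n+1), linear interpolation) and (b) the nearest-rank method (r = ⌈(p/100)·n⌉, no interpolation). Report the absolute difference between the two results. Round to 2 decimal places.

1.75

Sorted: 15, 38, 42, 57, 106, 113, 114, 126, 148, 149, 152, 172, 241, 265, 266, 277, 289, 297, 313, 314.
n = 20.
(a) r = 5.25; between ranks 5 (106) and 6 (113): 107.75.
(b) the nearest-rank method: rank 5 → 106.
|107.75 − 106| = 1.75.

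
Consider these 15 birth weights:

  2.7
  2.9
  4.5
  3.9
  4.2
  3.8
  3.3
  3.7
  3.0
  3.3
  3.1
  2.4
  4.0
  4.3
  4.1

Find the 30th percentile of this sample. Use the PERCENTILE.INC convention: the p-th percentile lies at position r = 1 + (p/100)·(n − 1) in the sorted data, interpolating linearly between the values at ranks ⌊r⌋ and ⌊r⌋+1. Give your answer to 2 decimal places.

3.14

Sorted: 2.4, 2.7, 2.9, 3.0, 3.1, 3.3, 3.3, 3.7, 3.8, 3.9, 4.0, 4.1, 4.2, 4.3, 4.5.
n = 15.
r = 1 + (30/100)·(15 − 1) = 1 + 4.2 = 5.2.
Rank 5 is 3.1 and rank 6 is 3.3.
Interpolate: 3.1 + 0.2·(3.3 − 3.1) = 3.1 + 0.2·0.2 = 3.14.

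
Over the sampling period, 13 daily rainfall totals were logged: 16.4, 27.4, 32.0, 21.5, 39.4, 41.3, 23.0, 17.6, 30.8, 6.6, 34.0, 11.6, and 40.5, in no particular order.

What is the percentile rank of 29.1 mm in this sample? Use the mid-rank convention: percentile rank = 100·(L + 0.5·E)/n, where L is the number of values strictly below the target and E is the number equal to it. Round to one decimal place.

53.8

Sorted: 6.6, 11.6, 16.4, 17.6, 21.5, 23.0, 27.4, 30.8, 32.0, 34.0, 39.4, 40.5, 41.3.
Count below 29.1: L = 7; count equal: E = 0; n = 13.
Percentile rank = 100·(7 + 0.5·0)/13 = 100·7/13 = 53.85.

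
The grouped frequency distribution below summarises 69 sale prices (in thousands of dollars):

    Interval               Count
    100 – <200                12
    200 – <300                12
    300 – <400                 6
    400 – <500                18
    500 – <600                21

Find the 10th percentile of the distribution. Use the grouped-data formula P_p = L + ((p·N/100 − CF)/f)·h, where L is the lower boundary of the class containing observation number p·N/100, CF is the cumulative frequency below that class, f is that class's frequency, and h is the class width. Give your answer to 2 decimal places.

N = 69; target position k = 10/100 · 69 = 6.9.
Cumulative frequencies: 12, 24, 30, 48, 69.
Observation 6.9 falls in the class 100 – <200.
L = 100, CF = 0, f = 12, h = 100.
P10 = 100 + ((6.9 − 0)/12)·100 = 100 + 57.5 = 157.5.

157.50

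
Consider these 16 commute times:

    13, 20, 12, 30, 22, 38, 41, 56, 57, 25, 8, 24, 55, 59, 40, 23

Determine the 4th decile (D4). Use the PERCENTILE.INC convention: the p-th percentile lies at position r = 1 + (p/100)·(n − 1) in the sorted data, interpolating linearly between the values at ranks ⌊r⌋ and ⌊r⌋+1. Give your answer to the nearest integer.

24

Sorted: 8, 12, 13, 20, 22, 23, 24, 25, 30, 38, 40, 41, 55, 56, 57, 59.
n = 16.
r = 1 + (40/100)·(16 − 1) = 1 + 6 = 7.
r is an integer, so P40 is the value at rank 7: 24.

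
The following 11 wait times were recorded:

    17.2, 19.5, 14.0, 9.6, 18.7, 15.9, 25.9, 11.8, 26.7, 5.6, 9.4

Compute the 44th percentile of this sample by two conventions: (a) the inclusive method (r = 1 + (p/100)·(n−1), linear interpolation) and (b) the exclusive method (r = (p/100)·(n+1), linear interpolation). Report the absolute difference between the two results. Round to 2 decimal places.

0.23

Sorted: 5.6, 9.4, 9.6, 11.8, 14.0, 15.9, 17.2, 18.7, 19.5, 25.9, 26.7.
n = 11.
(a) r = 5.4; between ranks 5 (14.0) and 6 (15.9): 14.76.
(b) r = 5.28; between ranks 5 (14.0) and 6 (15.9): 14.532.
|14.76 − 14.532| = 0.228.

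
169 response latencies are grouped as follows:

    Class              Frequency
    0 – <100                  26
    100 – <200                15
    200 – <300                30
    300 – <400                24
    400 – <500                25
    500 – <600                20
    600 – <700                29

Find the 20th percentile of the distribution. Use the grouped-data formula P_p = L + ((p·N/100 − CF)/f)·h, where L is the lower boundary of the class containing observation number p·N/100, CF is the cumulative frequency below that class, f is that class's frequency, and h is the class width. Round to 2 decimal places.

152.00

N = 169; target position k = 20/100 · 169 = 33.8.
Cumulative frequencies: 26, 41, 71, 95, 120, 140, 169.
Observation 33.8 falls in the class 100 – <200.
L = 100, CF = 26, f = 15, h = 100.
P20 = 100 + ((33.8 − 26)/15)·100 = 100 + 52 = 152.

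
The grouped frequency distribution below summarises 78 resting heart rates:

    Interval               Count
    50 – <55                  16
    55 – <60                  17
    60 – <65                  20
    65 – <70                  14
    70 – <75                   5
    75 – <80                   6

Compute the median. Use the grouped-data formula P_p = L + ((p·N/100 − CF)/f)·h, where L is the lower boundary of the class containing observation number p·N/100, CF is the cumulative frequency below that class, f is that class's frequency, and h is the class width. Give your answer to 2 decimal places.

N = 78; target position k = 50/100 · 78 = 39.
Cumulative frequencies: 16, 33, 53, 67, 72, 78.
Observation 39 falls in the class 60 – <65.
L = 60, CF = 33, f = 20, h = 5.
P50 = 60 + ((39 − 33)/20)·5 = 60 + 1.5 = 61.5.

61.50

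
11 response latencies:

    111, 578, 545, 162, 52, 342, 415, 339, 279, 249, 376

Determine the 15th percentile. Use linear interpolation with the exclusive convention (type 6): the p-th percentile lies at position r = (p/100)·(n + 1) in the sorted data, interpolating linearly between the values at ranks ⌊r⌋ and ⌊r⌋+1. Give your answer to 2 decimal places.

Sorted: 52, 111, 162, 249, 279, 339, 342, 376, 415, 545, 578.
n = 11.
r = (15/100)·(11 + 1) = 1.8.
Rank 1 is 52 and rank 2 is 111.
Interpolate: 52 + 0.8·(111 − 52) = 52 + 0.8·59 = 99.2.

99.20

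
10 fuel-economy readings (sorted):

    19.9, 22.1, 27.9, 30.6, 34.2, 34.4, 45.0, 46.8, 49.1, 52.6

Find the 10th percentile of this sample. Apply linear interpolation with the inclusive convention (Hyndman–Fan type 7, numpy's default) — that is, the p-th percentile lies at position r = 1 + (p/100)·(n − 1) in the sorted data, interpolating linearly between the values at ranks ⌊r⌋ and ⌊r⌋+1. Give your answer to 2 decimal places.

21.88

n = 10.
r = 1 + (10/100)·(10 − 1) = 1 + 0.9 = 1.9.
Rank 1 is 19.9 and rank 2 is 22.1.
Interpolate: 19.9 + 0.9·(22.1 − 19.9) = 19.9 + 0.9·2.2 = 21.88.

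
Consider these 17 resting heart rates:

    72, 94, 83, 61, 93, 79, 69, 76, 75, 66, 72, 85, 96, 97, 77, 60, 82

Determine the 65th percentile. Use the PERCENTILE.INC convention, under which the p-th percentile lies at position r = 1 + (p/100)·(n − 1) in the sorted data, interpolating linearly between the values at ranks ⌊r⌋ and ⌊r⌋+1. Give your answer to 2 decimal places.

82.40

Sorted: 60, 61, 66, 69, 72, 72, 75, 76, 77, 79, 82, 83, 85, 93, 94, 96, 97.
n = 17.
r = 1 + (65/100)·(17 − 1) = 1 + 10.4 = 11.4.
Rank 11 is 82 and rank 12 is 83.
Interpolate: 82 + 0.4·(83 − 82) = 82 + 0.4·1 = 82.4.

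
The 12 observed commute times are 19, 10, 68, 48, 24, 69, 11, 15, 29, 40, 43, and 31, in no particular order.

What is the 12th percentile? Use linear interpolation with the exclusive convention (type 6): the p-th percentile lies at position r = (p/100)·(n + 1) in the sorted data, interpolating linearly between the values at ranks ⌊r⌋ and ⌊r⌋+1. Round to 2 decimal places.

Sorted: 10, 11, 15, 19, 24, 29, 31, 40, 43, 48, 68, 69.
n = 12.
r = (12/100)·(12 + 1) = 1.56.
Rank 1 is 10 and rank 2 is 11.
Interpolate: 10 + 0.56·(11 − 10) = 10 + 0.56·1 = 10.56.

10.56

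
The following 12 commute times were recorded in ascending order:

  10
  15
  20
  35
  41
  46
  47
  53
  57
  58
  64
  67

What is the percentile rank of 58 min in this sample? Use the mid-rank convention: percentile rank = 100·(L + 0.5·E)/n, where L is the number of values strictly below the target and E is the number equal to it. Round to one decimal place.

Count below 58: L = 9; count equal: E = 1; n = 12.
Percentile rank = 100·(9 + 0.5·1)/12 = 100·9.5/12 = 79.17.

79.2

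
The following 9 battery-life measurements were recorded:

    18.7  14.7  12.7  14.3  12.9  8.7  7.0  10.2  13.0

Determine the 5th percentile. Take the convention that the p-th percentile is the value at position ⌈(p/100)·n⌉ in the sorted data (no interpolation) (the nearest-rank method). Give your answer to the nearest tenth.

Sorted: 7.0, 8.7, 10.2, 12.7, 12.9, 13.0, 14.3, 14.7, 18.7.
n = 9.
Position = ⌈5/100 · 9⌉ = ⌈0.45⌉ = 1.
The value at rank 1 is 7.0.

7.0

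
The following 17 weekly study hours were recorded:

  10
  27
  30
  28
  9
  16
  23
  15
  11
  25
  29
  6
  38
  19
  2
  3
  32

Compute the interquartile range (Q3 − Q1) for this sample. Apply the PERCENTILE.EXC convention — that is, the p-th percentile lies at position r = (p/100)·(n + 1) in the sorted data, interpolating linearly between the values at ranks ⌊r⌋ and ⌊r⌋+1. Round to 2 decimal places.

Sorted: 2, 3, 6, 9, 10, 11, 15, 16, 19, 23, 25, 27, 28, 29, 30, 32, 38.
n = 17.
P25: r = 4.5; ranks 4–5 are 9, 10; interpolating gives 9.5.
P75: r = 13.5; ranks 13–14 are 28, 29; interpolating gives 28.5.
Difference: 28.5 − 9.5 = 19.

19.00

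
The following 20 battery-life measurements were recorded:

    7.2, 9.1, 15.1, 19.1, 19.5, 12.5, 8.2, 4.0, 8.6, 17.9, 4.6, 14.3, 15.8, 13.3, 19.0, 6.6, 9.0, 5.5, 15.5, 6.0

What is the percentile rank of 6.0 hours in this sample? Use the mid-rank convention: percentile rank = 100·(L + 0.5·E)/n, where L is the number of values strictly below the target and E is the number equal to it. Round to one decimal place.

17.5

Sorted: 4.0, 4.6, 5.5, 6.0, 6.6, 7.2, 8.2, 8.6, 9.0, 9.1, 12.5, 13.3, 14.3, 15.1, 15.5, 15.8, 17.9, 19.0, 19.1, 19.5.
Count below 6.0: L = 3; count equal: E = 1; n = 20.
Percentile rank = 100·(3 + 0.5·1)/20 = 100·3.5/20 = 17.5.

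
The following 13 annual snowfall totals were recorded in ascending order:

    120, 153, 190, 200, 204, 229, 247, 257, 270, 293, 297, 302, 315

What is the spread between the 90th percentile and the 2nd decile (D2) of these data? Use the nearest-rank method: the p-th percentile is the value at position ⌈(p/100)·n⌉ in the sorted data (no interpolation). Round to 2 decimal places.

112.00

n = 13.
P20: rank ⌈20/100·13⌉ = 3 → 190.
P90: rank ⌈90/100·13⌉ = 12 → 302.
Difference: 302 − 190 = 112.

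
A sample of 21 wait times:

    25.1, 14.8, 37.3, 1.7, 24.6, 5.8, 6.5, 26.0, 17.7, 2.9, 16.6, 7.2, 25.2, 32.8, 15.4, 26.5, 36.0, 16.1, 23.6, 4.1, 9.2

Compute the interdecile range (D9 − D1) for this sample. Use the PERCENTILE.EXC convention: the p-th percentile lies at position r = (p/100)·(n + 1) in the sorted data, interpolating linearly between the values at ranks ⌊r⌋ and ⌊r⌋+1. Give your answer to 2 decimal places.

Sorted: 1.7, 2.9, 4.1, 5.8, 6.5, 7.2, 9.2, 14.8, 15.4, 16.1, 16.6, 17.7, 23.6, 24.6, 25.1, 25.2, 26.0, 26.5, 32.8, 36.0, 37.3.
n = 21.
P10: r = 2.2; ranks 2–3 are 2.9, 4.1; interpolating gives 3.14.
P90: r = 19.8; ranks 19–20 are 32.8, 36.0; interpolating gives 35.36.
Difference: 35.36 − 3.14 = 32.22.

32.22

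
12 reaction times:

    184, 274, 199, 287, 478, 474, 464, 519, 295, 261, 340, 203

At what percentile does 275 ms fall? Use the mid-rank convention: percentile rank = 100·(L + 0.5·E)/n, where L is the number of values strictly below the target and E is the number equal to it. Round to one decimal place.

41.7

Sorted: 184, 199, 203, 261, 274, 287, 295, 340, 464, 474, 478, 519.
Count below 275: L = 5; count equal: E = 0; n = 12.
Percentile rank = 100·(5 + 0.5·0)/12 = 100·5/12 = 41.67.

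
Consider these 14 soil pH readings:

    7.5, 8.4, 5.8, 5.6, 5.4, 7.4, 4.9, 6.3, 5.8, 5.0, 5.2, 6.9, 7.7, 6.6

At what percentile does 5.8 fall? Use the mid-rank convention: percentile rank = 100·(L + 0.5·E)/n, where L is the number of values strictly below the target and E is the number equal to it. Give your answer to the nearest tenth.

Sorted: 4.9, 5.0, 5.2, 5.4, 5.6, 5.8, 5.8, 6.3, 6.6, 6.9, 7.4, 7.5, 7.7, 8.4.
Count below 5.8: L = 5; count equal: E = 2; n = 14.
Percentile rank = 100·(5 + 0.5·2)/14 = 100·6/14 = 42.86.

42.9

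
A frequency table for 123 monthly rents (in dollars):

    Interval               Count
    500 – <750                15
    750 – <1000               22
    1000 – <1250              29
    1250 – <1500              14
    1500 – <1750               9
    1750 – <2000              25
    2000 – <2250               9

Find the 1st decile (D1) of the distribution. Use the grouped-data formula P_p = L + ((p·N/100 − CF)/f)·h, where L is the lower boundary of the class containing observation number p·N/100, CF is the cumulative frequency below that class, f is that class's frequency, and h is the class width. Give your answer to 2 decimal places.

705.00

N = 123; target position k = 10/100 · 123 = 12.3.
Cumulative frequencies: 15, 37, 66, 80, 89, 114, 123.
Observation 12.3 falls in the class 500 – <750.
L = 500, CF = 0, f = 15, h = 250.
P10 = 500 + ((12.3 − 0)/15)·250 = 500 + 205 = 705.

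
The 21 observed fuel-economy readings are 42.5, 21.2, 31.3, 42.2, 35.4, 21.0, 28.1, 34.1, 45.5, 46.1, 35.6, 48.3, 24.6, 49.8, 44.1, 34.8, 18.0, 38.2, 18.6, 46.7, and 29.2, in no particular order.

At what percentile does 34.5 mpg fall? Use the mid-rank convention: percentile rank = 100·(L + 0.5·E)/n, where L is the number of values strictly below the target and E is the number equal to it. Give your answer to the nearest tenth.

Sorted: 18.0, 18.6, 21.0, 21.2, 24.6, 28.1, 29.2, 31.3, 34.1, 34.8, 35.4, 35.6, 38.2, 42.2, 42.5, 44.1, 45.5, 46.1, 46.7, 48.3, 49.8.
Count below 34.5: L = 9; count equal: E = 0; n = 21.
Percentile rank = 100·(9 + 0.5·0)/21 = 100·9/21 = 42.86.

42.9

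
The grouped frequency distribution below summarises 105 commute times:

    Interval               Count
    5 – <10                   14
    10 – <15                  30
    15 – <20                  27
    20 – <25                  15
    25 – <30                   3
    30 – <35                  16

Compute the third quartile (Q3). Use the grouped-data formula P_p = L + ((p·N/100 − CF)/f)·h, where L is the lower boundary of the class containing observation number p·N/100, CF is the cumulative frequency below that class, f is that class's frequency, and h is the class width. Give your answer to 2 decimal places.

N = 105; target position k = 75/100 · 105 = 78.75.
Cumulative frequencies: 14, 44, 71, 86, 89, 105.
Observation 78.75 falls in the class 20 – <25.
L = 20, CF = 71, f = 15, h = 5.
P75 = 20 + ((78.75 − 71)/15)·5 = 20 + 2.58333 = 22.5833.

22.58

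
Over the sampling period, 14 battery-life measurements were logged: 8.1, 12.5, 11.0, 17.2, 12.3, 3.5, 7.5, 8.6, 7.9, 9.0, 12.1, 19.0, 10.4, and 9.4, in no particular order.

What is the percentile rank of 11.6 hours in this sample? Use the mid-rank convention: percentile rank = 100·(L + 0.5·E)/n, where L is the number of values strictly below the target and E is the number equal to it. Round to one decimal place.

64.3

Sorted: 3.5, 7.5, 7.9, 8.1, 8.6, 9.0, 9.4, 10.4, 11.0, 12.1, 12.3, 12.5, 17.2, 19.0.
Count below 11.6: L = 9; count equal: E = 0; n = 14.
Percentile rank = 100·(9 + 0.5·0)/14 = 100·9/14 = 64.29.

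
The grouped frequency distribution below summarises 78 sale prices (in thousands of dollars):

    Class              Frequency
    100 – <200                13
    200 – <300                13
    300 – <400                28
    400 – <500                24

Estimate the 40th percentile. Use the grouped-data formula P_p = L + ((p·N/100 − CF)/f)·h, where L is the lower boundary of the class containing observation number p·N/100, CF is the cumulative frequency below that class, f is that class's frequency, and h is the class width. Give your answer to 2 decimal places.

N = 78; target position k = 40/100 · 78 = 31.2.
Cumulative frequencies: 13, 26, 54, 78.
Observation 31.2 falls in the class 300 – <400.
L = 300, CF = 26, f = 28, h = 100.
P40 = 300 + ((31.2 − 26)/28)·100 = 300 + 18.5714 = 318.571.

318.57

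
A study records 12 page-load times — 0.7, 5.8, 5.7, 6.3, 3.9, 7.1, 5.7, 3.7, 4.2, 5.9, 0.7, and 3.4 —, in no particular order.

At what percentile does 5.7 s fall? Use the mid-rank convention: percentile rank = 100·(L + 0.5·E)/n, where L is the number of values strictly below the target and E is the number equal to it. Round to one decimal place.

58.3

Sorted: 0.7, 0.7, 3.4, 3.7, 3.9, 4.2, 5.7, 5.7, 5.8, 5.9, 6.3, 7.1.
Count below 5.7: L = 6; count equal: E = 2; n = 12.
Percentile rank = 100·(6 + 0.5·2)/12 = 100·7/12 = 58.33.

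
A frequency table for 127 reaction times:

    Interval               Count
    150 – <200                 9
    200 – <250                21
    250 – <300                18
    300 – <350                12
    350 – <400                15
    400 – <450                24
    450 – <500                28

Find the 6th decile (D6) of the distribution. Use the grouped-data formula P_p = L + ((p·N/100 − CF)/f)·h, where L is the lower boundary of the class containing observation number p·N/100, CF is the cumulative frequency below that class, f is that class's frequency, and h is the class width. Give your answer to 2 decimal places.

N = 127; target position k = 60/100 · 127 = 76.2.
Cumulative frequencies: 9, 30, 48, 60, 75, 99, 127.
Observation 76.2 falls in the class 400 – <450.
L = 400, CF = 75, f = 24, h = 50.
P60 = 400 + ((76.2 − 75)/24)·50 = 400 + 2.5 = 402.5.

402.50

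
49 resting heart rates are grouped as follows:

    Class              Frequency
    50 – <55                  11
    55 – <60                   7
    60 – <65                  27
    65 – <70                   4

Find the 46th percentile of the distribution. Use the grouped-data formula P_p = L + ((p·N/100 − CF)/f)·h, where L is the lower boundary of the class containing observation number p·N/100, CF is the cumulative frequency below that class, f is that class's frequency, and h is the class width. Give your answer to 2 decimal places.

N = 49; target position k = 46/100 · 49 = 22.54.
Cumulative frequencies: 11, 18, 45, 49.
Observation 22.54 falls in the class 60 – <65.
L = 60, CF = 18, f = 27, h = 5.
P46 = 60 + ((22.54 − 18)/27)·5 = 60 + 0.840741 = 60.8407.

60.84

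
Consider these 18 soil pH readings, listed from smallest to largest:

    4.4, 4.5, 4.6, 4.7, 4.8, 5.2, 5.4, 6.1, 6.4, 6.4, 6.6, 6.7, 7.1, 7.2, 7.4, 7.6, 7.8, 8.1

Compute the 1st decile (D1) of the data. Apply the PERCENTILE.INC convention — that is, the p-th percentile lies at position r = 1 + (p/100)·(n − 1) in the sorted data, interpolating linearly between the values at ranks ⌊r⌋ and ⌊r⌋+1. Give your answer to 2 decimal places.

n = 18.
r = 1 + (10/100)·(18 − 1) = 1 + 1.7 = 2.7.
Rank 2 is 4.5 and rank 3 is 4.6.
Interpolate: 4.5 + 0.7·(4.6 − 4.5) = 4.5 + 0.7·0.1 = 4.57.

4.57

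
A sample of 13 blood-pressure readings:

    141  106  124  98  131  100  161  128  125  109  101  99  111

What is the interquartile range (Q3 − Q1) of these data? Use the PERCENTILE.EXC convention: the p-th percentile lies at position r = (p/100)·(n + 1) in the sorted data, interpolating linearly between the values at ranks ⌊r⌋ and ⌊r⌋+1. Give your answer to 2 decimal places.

29.00

Sorted: 98, 99, 100, 101, 106, 109, 111, 124, 125, 128, 131, 141, 161.
n = 13.
P25: r = 3.5; ranks 3–4 are 100, 101; interpolating gives 100.5.
P75: r = 10.5; ranks 10–11 are 128, 131; interpolating gives 129.5.
Difference: 129.5 − 100.5 = 29.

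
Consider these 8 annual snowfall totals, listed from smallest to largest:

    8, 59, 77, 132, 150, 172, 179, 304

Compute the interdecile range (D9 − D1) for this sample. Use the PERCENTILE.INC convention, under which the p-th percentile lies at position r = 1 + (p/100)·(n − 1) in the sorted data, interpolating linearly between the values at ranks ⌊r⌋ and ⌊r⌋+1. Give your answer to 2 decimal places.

n = 8.
P10: r = 1.7; ranks 1–2 are 8, 59; interpolating gives 43.7.
P90: r = 7.3; ranks 7–8 are 179, 304; interpolating gives 216.5.
Difference: 216.5 − 43.7 = 172.8.

172.80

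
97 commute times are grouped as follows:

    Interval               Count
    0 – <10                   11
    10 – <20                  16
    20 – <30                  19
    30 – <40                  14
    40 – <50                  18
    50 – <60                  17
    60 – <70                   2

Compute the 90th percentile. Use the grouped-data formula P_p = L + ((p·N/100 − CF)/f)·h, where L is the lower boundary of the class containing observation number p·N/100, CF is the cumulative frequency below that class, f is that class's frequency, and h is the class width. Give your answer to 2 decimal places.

55.47

N = 97; target position k = 90/100 · 97 = 87.3.
Cumulative frequencies: 11, 27, 46, 60, 78, 95, 97.
Observation 87.3 falls in the class 50 – <60.
L = 50, CF = 78, f = 17, h = 10.
P90 = 50 + ((87.3 − 78)/17)·10 = 50 + 5.47059 = 55.4706.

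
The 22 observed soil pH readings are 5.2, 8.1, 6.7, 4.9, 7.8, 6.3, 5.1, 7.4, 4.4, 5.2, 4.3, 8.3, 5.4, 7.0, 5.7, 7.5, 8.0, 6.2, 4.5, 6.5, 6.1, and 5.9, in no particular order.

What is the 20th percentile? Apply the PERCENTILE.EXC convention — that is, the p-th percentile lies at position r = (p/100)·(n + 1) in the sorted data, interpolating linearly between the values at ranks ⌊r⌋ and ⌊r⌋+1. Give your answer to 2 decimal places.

Sorted: 4.3, 4.4, 4.5, 4.9, 5.1, 5.2, 5.2, 5.4, 5.7, 5.9, 6.1, 6.2, 6.3, 6.5, 6.7, 7.0, 7.4, 7.5, 7.8, 8.0, 8.1, 8.3.
n = 22.
r = (20/100)·(22 + 1) = 4.6.
Rank 4 is 4.9 and rank 5 is 5.1.
Interpolate: 4.9 + 0.6·(5.1 − 4.9) = 4.9 + 0.6·0.2 = 5.02.

5.02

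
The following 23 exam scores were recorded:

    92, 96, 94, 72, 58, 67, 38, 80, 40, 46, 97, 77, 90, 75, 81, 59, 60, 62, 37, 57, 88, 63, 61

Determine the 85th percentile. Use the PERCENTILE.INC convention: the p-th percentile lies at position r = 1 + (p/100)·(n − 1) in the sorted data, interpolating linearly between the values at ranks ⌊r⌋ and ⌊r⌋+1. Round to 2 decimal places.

Sorted: 37, 38, 40, 46, 57, 58, 59, 60, 61, 62, 63, 67, 72, 75, 77, 80, 81, 88, 90, 92, 94, 96, 97.
n = 23.
r = 1 + (85/100)·(23 − 1) = 1 + 18.7 = 19.7.
Rank 19 is 90 and rank 20 is 92.
Interpolate: 90 + 0.7·(92 − 90) = 90 + 0.7·2 = 91.4.

91.40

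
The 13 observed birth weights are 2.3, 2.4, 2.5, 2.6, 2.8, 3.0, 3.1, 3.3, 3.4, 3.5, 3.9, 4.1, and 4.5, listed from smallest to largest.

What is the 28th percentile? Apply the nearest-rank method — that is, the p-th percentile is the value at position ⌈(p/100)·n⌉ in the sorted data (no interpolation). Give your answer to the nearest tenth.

n = 13.
Position = ⌈28/100 · 13⌉ = ⌈3.64⌉ = 4.
The value at rank 4 is 2.6.

2.6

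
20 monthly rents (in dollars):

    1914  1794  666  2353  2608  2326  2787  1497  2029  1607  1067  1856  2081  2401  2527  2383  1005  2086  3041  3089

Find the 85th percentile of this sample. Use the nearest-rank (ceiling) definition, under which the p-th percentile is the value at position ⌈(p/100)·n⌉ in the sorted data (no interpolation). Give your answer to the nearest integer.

Sorted: 666, 1005, 1067, 1497, 1607, 1794, 1856, 1914, 2029, 2081, 2086, 2326, 2353, 2383, 2401, 2527, 2608, 2787, 3041, 3089.
n = 20.
Position = ⌈85/100 · 20⌉ = ⌈17⌉ = 17.
The value at rank 17 is 2608.

2608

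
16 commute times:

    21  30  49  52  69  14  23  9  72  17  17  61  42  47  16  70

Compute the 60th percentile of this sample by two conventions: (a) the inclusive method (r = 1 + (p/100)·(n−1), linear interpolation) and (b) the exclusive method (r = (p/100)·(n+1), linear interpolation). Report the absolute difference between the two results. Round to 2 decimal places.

0.40

Sorted: 9, 14, 16, 17, 17, 21, 23, 30, 42, 47, 49, 52, 61, 69, 70, 72.
n = 16.
(a) r = 10 → value at rank 10 = 47.
(b) r = 10.2; between ranks 10 (47) and 11 (49): 47.4.
|47 − 47.4| = 0.4.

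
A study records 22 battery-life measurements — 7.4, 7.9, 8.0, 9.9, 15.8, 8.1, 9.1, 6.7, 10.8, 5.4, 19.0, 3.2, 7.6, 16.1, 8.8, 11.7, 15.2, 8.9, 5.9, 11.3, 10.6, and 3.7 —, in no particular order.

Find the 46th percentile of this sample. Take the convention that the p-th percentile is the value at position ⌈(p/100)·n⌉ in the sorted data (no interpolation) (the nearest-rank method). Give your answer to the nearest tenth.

8.8

Sorted: 3.2, 3.7, 5.4, 5.9, 6.7, 7.4, 7.6, 7.9, 8.0, 8.1, 8.8, 8.9, 9.1, 9.9, 10.6, 10.8, 11.3, 11.7, 15.2, 15.8, 16.1, 19.0.
n = 22.
Position = ⌈46/100 · 22⌉ = ⌈10.12⌉ = 11.
The value at rank 11 is 8.8.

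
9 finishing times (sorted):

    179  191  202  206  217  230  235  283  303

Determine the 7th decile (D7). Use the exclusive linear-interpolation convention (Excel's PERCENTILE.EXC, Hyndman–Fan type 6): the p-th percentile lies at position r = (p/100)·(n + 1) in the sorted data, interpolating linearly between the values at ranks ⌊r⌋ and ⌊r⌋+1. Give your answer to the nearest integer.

235

n = 9.
r = (70/100)·(9 + 1) = 7.
r is an integer, so P70 is the value at rank 7: 235.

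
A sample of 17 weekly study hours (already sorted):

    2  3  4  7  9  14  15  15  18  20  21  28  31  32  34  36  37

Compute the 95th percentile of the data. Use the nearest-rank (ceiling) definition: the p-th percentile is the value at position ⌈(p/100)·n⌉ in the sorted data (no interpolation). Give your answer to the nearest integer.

n = 17.
Position = ⌈95/100 · 17⌉ = ⌈16.15⌉ = 17.
The value at rank 17 is 37.

37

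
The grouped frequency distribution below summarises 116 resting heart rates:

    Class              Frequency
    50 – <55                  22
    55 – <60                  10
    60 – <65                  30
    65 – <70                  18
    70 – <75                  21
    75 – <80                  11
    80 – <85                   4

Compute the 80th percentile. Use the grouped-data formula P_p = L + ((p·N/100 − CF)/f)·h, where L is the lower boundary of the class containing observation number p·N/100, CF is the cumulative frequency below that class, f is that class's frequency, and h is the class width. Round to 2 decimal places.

N = 116; target position k = 80/100 · 116 = 92.8.
Cumulative frequencies: 22, 32, 62, 80, 101, 112, 116.
Observation 92.8 falls in the class 70 – <75.
L = 70, CF = 80, f = 21, h = 5.
P80 = 70 + ((92.8 − 80)/21)·5 = 70 + 3.04762 = 73.0476.

73.05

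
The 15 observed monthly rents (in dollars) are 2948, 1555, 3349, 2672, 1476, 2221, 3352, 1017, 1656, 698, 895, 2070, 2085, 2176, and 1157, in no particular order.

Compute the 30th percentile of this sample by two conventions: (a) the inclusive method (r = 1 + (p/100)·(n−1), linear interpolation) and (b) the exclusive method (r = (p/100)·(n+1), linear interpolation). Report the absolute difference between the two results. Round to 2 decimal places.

Sorted: 698, 895, 1017, 1157, 1476, 1555, 1656, 2070, 2085, 2176, 2221, 2672, 2948, 3349, 3352.
n = 15.
(a) r = 5.2; between ranks 5 (1476) and 6 (1555): 1491.8.
(b) r = 4.8; between ranks 4 (1157) and 5 (1476): 1412.2.
|1491.8 − 1412.2| = 79.6.

79.60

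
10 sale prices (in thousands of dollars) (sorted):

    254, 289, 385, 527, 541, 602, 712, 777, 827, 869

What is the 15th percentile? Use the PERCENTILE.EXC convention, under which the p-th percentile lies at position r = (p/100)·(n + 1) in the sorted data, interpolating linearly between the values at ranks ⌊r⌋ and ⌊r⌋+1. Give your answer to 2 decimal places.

276.75

n = 10.
r = (15/100)·(10 + 1) = 1.65.
Rank 1 is 254 and rank 2 is 289.
Interpolate: 254 + 0.65·(289 − 254) = 254 + 0.65·35 = 276.75.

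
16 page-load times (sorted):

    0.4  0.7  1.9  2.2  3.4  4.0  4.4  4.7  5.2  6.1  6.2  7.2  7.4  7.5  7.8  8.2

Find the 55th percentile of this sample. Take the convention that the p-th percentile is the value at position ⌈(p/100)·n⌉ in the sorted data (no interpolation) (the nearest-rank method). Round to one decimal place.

5.2

n = 16.
Position = ⌈55/100 · 16⌉ = ⌈8.8⌉ = 9.
The value at rank 9 is 5.2.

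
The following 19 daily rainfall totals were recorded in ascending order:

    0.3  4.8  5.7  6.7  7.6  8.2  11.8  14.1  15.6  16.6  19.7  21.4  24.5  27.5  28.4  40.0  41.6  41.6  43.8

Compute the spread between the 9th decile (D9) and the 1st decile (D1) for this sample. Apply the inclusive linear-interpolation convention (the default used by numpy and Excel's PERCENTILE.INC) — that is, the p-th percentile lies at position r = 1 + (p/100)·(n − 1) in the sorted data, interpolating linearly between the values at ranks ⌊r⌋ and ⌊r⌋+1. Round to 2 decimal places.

36.08

n = 19.
P10: r = 2.8; ranks 2–3 are 4.8, 5.7; interpolating gives 5.52.
P90: r = 17.2; ranks 17–18 are 41.6, 41.6; interpolating gives 41.6.
Difference: 41.6 − 5.52 = 36.08.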